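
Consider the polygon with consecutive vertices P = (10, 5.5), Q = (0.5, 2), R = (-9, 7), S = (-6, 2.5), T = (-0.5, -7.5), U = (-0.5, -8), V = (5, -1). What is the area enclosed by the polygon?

Apply the surveyor's formula: 2A = Σ (x_i·y_{i+1} − x_{i+1}·y_i), indices taken mod 7.
Cross-terms: 17.25, 21.5, 19.5, 46.25, 0.25, 40.5, 37.5  ⇒  Σ = 182.75
Area = |Σ|/2 = 91.375.

91.375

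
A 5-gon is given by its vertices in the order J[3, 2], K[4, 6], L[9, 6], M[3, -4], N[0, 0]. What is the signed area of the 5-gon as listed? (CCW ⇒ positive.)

-37

Apply the shoelace formula: 2A = Σ (x_i·y_{i+1} − x_{i+1}·y_i), indices taken mod 5.
J→K: (3)(6) − (4)(2) = 10
K→L: (4)(6) − (9)(6) = -30
L→M: (9)(-4) − (3)(6) = -54
M→N: (3)(0) − (0)(-4) = 0
N→J: (0)(2) − (3)(0) = 0
Σ = -74
Signed area = Σ/2 = -37 (negative ⇒ clockwise traversal).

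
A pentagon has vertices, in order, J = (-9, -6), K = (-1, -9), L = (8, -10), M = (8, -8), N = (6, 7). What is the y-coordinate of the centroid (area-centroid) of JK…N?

Apply the shoelace formula. First the cross-terms c_i = x_i·y_{i+1} − x_{i+1}·y_i:
  75, 82, 16, 104, 27  ⇒  2A = 304, A = 152.
Then Σ (y_i + y_{i+1})·c_i = -3048, so ȳ = -3048 / (6·152) = -127/38.

-127/38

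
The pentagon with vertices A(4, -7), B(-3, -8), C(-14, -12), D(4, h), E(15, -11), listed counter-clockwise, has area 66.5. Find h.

-11

The doubled signed area Σ (x_i y_{i+1} − x_{i+1} y_i) is linear in h.
With h=0 it equals -186; the coefficient of h is -29 (from the two edges through D).
So -29·h + -186 = 2·66.5 = 133 ⇒ h = -11.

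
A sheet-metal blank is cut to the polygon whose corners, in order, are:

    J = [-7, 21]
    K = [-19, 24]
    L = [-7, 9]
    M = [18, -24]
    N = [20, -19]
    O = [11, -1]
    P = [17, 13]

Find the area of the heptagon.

Σ = (231) + (-3) + (6) + (138) + (189) + (160) + (448) = 1169
Area = |Σ|/2 = 584.5.

584.5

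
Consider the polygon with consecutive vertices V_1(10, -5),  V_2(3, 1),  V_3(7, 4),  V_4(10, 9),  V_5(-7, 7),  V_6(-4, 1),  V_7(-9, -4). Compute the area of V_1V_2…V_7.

158.5

Apply Gauss's area formula: 2A = Σ (x_i·y_{i+1} − x_{i+1}·y_i), indices taken mod 7.
Cross-terms: 25, 5, 23, 133, 21, 25, 85  ⇒  Σ = 317
Area = |Σ|/2 = 158.5.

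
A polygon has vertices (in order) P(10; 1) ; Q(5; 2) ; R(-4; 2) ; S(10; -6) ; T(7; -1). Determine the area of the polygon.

43

P→Q: (10)(2) − (5)(1) = 15
Q→R: (5)(2) − (-4)(2) = 18
R→S: (-4)(-6) − (10)(2) = 4
S→T: (10)(-1) − (7)(-6) = 32
T→P: (7)(1) − (10)(-1) = 17
Σ = 86
Area = |Σ|/2 = 43.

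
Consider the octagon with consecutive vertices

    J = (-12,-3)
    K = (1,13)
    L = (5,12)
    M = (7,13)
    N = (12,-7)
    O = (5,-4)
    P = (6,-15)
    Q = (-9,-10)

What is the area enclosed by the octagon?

391

Apply the shoelace (surveyor's) formula: 2A = Σ (x_i·y_{i+1} − x_{i+1}·y_i), indices taken mod 8.
Σ = (-153) + (-53) + (-19) + (-205) + (-13) + (-51) + (-195) + (-93) = -782
Area = |Σ|/2 = 391.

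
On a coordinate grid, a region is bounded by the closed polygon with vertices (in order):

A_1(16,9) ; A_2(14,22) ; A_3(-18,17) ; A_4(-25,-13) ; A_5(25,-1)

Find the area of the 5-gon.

A_1→A_2: (16)(22) − (14)(9) = 226
A_2→A_3: (14)(17) − (-18)(22) = 634
A_3→A_4: (-18)(-13) − (-25)(17) = 659
A_4→A_5: (-25)(-1) − (25)(-13) = 350
A_5→A_1: (25)(9) − (16)(-1) = 241
Σ = 2110
Area = |Σ|/2 = 1055.

1055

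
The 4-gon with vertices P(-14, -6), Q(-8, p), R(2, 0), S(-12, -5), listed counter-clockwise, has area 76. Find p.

The doubled signed area Σ (x_i y_{i+1} − x_{i+1} y_i) is linear in p.
With p=0 it equals -56; the coefficient of p is -16 (from the two edges through Q).
So -16·p + -56 = 2·76 = 152 ⇒ p = -13.

-13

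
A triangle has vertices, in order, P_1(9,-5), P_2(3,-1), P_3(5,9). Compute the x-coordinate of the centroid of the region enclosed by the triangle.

17/3

Apply the shoelace (surveyor's) formula. First the cross-terms c_i = x_i·y_{i+1} − x_{i+1}·y_i:
  6, 32, -106  ⇒  2A = -68, A = -34.
Then Σ (x_i + x_{i+1})·c_i = -1156, so x̄ = -1156 / (6·(-34)) = 17/3.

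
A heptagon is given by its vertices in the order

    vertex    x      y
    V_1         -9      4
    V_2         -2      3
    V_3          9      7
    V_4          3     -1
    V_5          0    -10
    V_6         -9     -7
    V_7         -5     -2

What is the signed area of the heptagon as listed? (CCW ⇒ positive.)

-132.5

Cross-terms: -19, -41, -30, -30, -90, -17, -38  ⇒  Σ = -265
Signed area = Σ/2 = -132.5 (negative ⇒ clockwise traversal).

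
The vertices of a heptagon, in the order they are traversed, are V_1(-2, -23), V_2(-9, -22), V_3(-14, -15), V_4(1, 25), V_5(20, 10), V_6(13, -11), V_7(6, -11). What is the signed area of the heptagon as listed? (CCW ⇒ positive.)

Apply the shoelace (surveyor's) formula: 2A = Σ (x_i·y_{i+1} − x_{i+1}·y_i), indices taken mod 7.
Σ = (-163) + (-173) + (-335) + (-490) + (-350) + (-77) + (-160) = -1748
Signed area = Σ/2 = -874 (negative ⇒ clockwise traversal).

-874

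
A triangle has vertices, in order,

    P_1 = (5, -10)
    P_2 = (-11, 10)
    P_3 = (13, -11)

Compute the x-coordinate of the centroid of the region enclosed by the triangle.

Apply the shoelace (surveyor's) formula. First the cross-terms c_i = x_i·y_{i+1} − x_{i+1}·y_i:
  -60, -9, -75  ⇒  2A = -144, A = -72.
Then Σ (x_i + x_{i+1})·c_i = -1008, so x̄ = -1008 / (6·(-72)) = 7/3.

7/3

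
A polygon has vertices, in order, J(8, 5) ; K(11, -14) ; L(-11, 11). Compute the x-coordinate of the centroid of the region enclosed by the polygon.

8/3

Apply Gauss's area formula. First the cross-terms c_i = x_i·y_{i+1} − x_{i+1}·y_i:
  -167, -33, -143  ⇒  2A = -343, A = -171.5.
Then Σ (x_i + x_{i+1})·c_i = -2744, so x̄ = -2744 / (6·(-171.5)) = 8/3.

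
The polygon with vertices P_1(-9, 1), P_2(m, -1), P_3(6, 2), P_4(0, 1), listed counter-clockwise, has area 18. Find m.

6

Write out the shoelace sum; only the two edges meeting at P_2 involve m:
2·Area = [((-9)·(-1) − m·1) + (m·2 − 6·(-1))] + 15
       = 1·m + 30 = 36
⇒ m = 6.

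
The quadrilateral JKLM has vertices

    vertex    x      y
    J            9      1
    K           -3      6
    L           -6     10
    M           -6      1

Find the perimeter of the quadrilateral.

|JK| = √((-12)² + (5)²) = √169 = 13
|KL| = √((-3)² + (4)²) = √25 = 5
|LM| = √((0)² + (-9)²) = √81 = 9
|MJ| = √((15)² + (0)²) = √225 = 15
Perimeter = 13 + 5 + 9 + 15 = 42.

42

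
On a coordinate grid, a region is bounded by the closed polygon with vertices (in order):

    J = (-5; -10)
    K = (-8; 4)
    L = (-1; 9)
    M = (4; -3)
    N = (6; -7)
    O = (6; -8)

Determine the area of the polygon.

158.5

Apply the surveyor's formula: 2A = Σ (x_i·y_{i+1} − x_{i+1}·y_i), indices taken mod 6.
J→K: (-5)(4) − (-8)(-10) = -100
K→L: (-8)(9) − (-1)(4) = -68
L→M: (-1)(-3) − (4)(9) = -33
M→N: (4)(-7) − (6)(-3) = -10
N→O: (6)(-8) − (6)(-7) = -6
O→J: (6)(-10) − (-5)(-8) = -100
Σ = -317
Area = |Σ|/2 = 158.5.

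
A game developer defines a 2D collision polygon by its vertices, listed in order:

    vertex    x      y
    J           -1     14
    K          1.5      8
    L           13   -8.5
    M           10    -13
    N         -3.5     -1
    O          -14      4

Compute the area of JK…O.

Cross-terms: -29, -116.75, -84, -55.5, -28, -192  ⇒  Σ = -505.25
Area = |Σ|/2 = 252.625.

252.625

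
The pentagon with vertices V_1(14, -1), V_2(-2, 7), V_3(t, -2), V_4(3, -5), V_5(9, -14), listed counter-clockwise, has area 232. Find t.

Write out the shoelace sum; only the two edges meeting at V_3 involve t:
2·Area = [((-2)·(-2) − t·7) + (t·(-5) − 3·(-2))] + 286
       = -12·t + 296 = 464
⇒ t = -14.

-14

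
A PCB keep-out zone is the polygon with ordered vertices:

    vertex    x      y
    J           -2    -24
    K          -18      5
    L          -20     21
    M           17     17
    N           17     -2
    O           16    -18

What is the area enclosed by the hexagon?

Apply the surveyor's formula: 2A = Σ (x_i·y_{i+1} − x_{i+1}·y_i), indices taken mod 6.
J→K: (-2)(5) − (-18)(-24) = -442
K→L: (-18)(21) − (-20)(5) = -278
L→M: (-20)(17) − (17)(21) = -697
M→N: (17)(-2) − (17)(17) = -323
N→O: (17)(-18) − (16)(-2) = -274
O→J: (16)(-24) − (-2)(-18) = -420
Σ = -2434
Area = |Σ|/2 = 1217.

1217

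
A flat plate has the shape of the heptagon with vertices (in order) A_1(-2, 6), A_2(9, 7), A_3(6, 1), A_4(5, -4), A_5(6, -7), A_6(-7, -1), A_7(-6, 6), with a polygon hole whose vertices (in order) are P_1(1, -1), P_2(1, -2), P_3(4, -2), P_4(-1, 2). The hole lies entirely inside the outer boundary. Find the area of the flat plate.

Outer boundary:
Cross-terms: -68, -33, -29, -11, -55, -48, -24  ⇒  Σ = -268
Area = |Σ|/2 = 134.
Hole:
Cross-terms: -1, 6, 6, -1  ⇒  Σ = 10
Area = |Σ|/2 = 5.
Net area = 134 − 5 = 129.

129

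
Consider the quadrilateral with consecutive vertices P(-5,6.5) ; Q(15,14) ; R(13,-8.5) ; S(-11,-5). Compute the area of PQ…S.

Apply Gauss's area formula: 2A = Σ (x_i·y_{i+1} − x_{i+1}·y_i), indices taken mod 4.
Σ = (-167.5) + (-309.5) + (-158.5) + (-96.5) = -732
Area = |Σ|/2 = 366.

366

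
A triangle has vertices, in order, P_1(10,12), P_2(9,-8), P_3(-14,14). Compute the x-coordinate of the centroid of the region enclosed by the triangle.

5/3

Apply the shoelace (surveyor's) formula. First the cross-terms c_i = x_i·y_{i+1} − x_{i+1}·y_i:
  -188, 14, -308  ⇒  2A = -482, A = -241.
Then Σ (x_i + x_{i+1})·c_i = -2410, so x̄ = -2410 / (6·(-241)) = 5/3.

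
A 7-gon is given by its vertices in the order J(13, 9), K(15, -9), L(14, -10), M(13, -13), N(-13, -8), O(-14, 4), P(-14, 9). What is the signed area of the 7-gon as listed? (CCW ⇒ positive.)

Apply the shoelace (surveyor's) formula: 2A = Σ (x_i·y_{i+1} − x_{i+1}·y_i), indices taken mod 7.
Σ = (-252) + (-24) + (-52) + (-273) + (-164) + (-70) + (-243) = -1078
Signed area = Σ/2 = -539 (negative ⇒ clockwise traversal).

-539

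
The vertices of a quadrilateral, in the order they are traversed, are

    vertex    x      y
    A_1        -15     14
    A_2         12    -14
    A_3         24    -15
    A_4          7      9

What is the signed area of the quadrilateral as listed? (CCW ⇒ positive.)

Apply the shoelace (surveyor's) formula: 2A = Σ (x_i·y_{i+1} − x_{i+1}·y_i), indices taken mod 4.
Σ = (42) + (156) + (321) + (233) = 752
Signed area = Σ/2 = 376 (positive ⇒ counter-clockwise traversal).

376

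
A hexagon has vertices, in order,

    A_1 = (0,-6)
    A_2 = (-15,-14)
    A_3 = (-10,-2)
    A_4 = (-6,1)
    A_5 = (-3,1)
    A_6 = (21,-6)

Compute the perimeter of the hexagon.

84

|A_1A_2| = √((-15)² + (-8)²) = √289 = 17
|A_2A_3| = √((5)² + (12)²) = √169 = 13
|A_3A_4| = √((4)² + (3)²) = √25 = 5
|A_4A_5| = √((3)² + (0)²) = √9 = 3
|A_5A_6| = √((24)² + (-7)²) = √625 = 25
|A_6A_1| = √((-21)² + (0)²) = √441 = 21
Perimeter = 17 + 13 + 5 + 3 + 25 + 21 = 84.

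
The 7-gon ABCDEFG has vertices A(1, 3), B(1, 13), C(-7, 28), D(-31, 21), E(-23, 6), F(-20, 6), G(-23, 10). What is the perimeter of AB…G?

102

|AB| = √((0)² + (10)²) = √100 = 10
|BC| = √((-8)² + (15)²) = √289 = 17
|CD| = √((-24)² + (-7)²) = √625 = 25
|DE| = √((8)² + (-15)²) = √289 = 17
|EF| = √((3)² + (0)²) = √9 = 3
|FG| = √((-3)² + (4)²) = √25 = 5
|GA| = √((24)² + (-7)²) = √625 = 25
Perimeter = 10 + 17 + 25 + 17 + 3 + 5 + 25 = 102.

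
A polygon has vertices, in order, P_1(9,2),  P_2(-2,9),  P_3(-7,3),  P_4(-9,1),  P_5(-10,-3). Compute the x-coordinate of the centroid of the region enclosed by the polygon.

-158/103

Apply Gauss's area formula. First the cross-terms c_i = x_i·y_{i+1} − x_{i+1}·y_i:
  85, 57, 20, 37, 7  ⇒  2A = 206, A = 103.
Then Σ (x_i + x_{i+1})·c_i = -948, so x̄ = -948 / (6·103) = -158/103.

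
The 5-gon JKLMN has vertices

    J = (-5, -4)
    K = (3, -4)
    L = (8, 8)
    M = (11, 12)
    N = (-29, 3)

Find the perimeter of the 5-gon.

|JK| = √((8)² + (0)²) = √64 = 8
|KL| = √((5)² + (12)²) = √169 = 13
|LM| = √((3)² + (4)²) = √25 = 5
|MN| = √((-40)² + (-9)²) = √1681 = 41
|NJ| = √((24)² + (-7)²) = √625 = 25
Perimeter = 8 + 13 + 5 + 41 + 25 = 92.

92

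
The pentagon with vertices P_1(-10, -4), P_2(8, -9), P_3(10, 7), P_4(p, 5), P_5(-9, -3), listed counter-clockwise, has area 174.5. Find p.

2

Write out the shoelace sum; only the two edges meeting at P_4 involve p:
2·Area = [(10·5 − p·7) + (p·(-3) − (-9)·5)] + 274
       = -10·p + 369 = 349
⇒ p = 2.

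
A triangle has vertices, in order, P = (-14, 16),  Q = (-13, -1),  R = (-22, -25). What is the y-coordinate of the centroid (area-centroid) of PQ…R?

-10/3

Apply the shoelace formula. First the cross-terms c_i = x_i·y_{i+1} − x_{i+1}·y_i:
  222, 303, -702  ⇒  2A = -177, A = -88.5.
Then Σ (y_i + y_{i+1})·c_i = 1770, so ȳ = 1770 / (6·(-88.5)) = -10/3.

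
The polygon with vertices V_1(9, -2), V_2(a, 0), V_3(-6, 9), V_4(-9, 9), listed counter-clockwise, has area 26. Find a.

8

Write out the shoelace sum; only the two edges meeting at V_2 involve a:
2·Area = [(9·0 − a·(-2)) + (a·9 − (-6)·0)] + -36
       = 11·a + -36 = 52
⇒ a = 8.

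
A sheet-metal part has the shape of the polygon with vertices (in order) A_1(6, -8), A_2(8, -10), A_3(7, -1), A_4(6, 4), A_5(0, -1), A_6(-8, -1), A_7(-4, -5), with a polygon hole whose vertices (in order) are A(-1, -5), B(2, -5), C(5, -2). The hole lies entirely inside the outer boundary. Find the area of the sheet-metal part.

Outer boundary:
Apply the shoelace formula: 2A = Σ (x_i·y_{i+1} − x_{i+1}·y_i), indices taken mod 7.
Σ = (4) + (62) + (34) + (-6) + (-8) + (36) + (62) = 184
Area = |Σ|/2 = 92.
Hole:
Σ = (15) + (21) + (-27) = 9
Area = |Σ|/2 = 4.5.
Net area = 92 − 4.5 = 87.5.

87.5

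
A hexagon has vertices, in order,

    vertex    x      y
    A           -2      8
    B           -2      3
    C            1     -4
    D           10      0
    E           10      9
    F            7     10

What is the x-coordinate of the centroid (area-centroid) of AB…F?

Apply the surveyor's formula. First the cross-terms c_i = x_i·y_{i+1} − x_{i+1}·y_i:
  10, 5, 40, 90, 37, 76  ⇒  2A = 258, A = 129.
Then Σ (x_i + x_{i+1})·c_i = 3204, so x̄ = 3204 / (6·129) = 178/43.

178/43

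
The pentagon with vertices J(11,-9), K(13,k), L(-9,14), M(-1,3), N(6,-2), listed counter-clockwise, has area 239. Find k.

12

The doubled signed area Σ (x_i y_{i+1} − x_{i+1} y_i) is linear in k.
With k=0 it equals 238; the coefficient of k is 20 (from the two edges through K).
So 20·k + 238 = 2·239 = 478 ⇒ k = 12.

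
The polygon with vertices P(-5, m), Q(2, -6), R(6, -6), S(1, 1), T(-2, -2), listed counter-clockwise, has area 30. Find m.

-1

Write out the shoelace sum; only the two edges meeting at P involve m:
2·Area = [((-2)·m − (-5)·(-2)) + ((-5)·(-6) − 2·m)] + 36
       = -4·m + 56 = 60
⇒ m = -1.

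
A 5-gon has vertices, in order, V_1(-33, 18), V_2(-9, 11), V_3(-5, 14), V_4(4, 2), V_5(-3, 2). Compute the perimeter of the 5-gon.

86

|V_1V_2| = √((24)² + (-7)²) = √625 = 25
|V_2V_3| = √((4)² + (3)²) = √25 = 5
|V_3V_4| = √((9)² + (-12)²) = √225 = 15
|V_4V_5| = √((-7)² + (0)²) = √49 = 7
|V_5V_1| = √((-30)² + (16)²) = √1156 = 34
Perimeter = 25 + 5 + 15 + 7 + 34 = 86.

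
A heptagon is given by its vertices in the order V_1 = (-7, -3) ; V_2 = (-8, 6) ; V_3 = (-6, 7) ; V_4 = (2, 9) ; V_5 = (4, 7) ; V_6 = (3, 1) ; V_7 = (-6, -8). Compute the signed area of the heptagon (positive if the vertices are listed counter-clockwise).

Σ = (-66) + (-20) + (-68) + (-22) + (-17) + (-18) + (-38) = -249
Signed area = Σ/2 = -124.5 (negative ⇒ clockwise traversal).

-124.5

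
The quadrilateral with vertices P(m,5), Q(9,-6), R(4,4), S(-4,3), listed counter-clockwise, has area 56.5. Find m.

-10

The doubled signed area Σ (x_i y_{i+1} − x_{i+1} y_i) is linear in m.
With m=0 it equals 23; the coefficient of m is -9 (from the two edges through P).
So -9·m + 23 = 2·56.5 = 113 ⇒ m = -10.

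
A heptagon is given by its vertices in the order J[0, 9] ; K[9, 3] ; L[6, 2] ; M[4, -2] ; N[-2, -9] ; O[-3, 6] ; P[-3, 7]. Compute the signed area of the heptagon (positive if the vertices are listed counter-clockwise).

J→K: (0)(3) − (9)(9) = -81
K→L: (9)(2) − (6)(3) = 0
L→M: (6)(-2) − (4)(2) = -20
M→N: (4)(-9) − (-2)(-2) = -40
N→O: (-2)(6) − (-3)(-9) = -39
O→P: (-3)(7) − (-3)(6) = -3
P→J: (-3)(9) − (0)(7) = -27
Σ = -210
Signed area = Σ/2 = -105 (negative ⇒ clockwise traversal).

-105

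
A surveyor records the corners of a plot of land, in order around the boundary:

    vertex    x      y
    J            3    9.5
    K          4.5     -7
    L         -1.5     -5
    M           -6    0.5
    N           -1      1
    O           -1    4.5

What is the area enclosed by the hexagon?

Cross-terms: -63.75, -33, -30.75, -5.5, -3.5, -23  ⇒  Σ = -159.5
Area = |Σ|/2 = 79.75.

79.75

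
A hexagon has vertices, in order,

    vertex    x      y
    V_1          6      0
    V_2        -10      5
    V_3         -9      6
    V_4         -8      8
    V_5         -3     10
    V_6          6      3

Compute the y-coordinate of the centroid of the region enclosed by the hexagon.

385/76

Apply Gauss's area formula. First the cross-terms c_i = x_i·y_{i+1} − x_{i+1}·y_i:
  30, -15, -24, -56, -69, -18  ⇒  2A = -152, A = -76.
Then Σ (y_i + y_{i+1})·c_i = -2310, so ȳ = -2310 / (6·(-76)) = 385/76.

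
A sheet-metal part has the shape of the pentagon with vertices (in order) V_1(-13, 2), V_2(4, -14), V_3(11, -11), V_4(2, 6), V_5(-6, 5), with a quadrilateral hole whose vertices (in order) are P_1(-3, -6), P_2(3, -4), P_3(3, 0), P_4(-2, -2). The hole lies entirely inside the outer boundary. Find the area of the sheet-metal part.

214.5

Outer boundary:
Apply the shoelace formula: 2A = Σ (x_i·y_{i+1} − x_{i+1}·y_i), indices taken mod 5.
Σ = (174) + (110) + (88) + (46) + (53) = 471
Area = |Σ|/2 = 235.5.
Hole:
Apply Gauss's area formula: 2A = Σ (x_i·y_{i+1} − x_{i+1}·y_i), indices taken mod 4.
Cross-terms: 30, 12, -6, 6  ⇒  Σ = 42
Area = |Σ|/2 = 21.
Net area = 235.5 − 21 = 214.5.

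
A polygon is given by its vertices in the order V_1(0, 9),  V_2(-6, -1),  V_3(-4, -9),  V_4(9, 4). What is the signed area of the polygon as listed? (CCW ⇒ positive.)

Apply the surveyor's formula: 2A = Σ (x_i·y_{i+1} − x_{i+1}·y_i), indices taken mod 4.
Cross-terms: 54, 50, 65, 81  ⇒  Σ = 250
Signed area = Σ/2 = 125 (positive ⇒ counter-clockwise traversal).

125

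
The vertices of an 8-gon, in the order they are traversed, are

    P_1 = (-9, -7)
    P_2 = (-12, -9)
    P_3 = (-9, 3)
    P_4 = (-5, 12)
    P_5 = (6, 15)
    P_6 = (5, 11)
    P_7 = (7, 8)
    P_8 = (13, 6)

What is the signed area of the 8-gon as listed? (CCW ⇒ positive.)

-252.5

Apply the shoelace (surveyor's) formula: 2A = Σ (x_i·y_{i+1} − x_{i+1}·y_i), indices taken mod 8.
Cross-terms: -3, -117, -93, -147, -9, -37, -62, -37  ⇒  Σ = -505
Signed area = Σ/2 = -252.5 (negative ⇒ clockwise traversal).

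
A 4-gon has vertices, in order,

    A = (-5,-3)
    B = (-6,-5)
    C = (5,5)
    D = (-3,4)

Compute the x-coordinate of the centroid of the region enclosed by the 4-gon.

Apply the surveyor's formula. First the cross-terms c_i = x_i·y_{i+1} − x_{i+1}·y_i:
  7, -5, 35, 29  ⇒  2A = 66, A = 33.
Then Σ (x_i + x_{i+1})·c_i = -234, so x̄ = -234 / (6·33) = -13/11.

-13/11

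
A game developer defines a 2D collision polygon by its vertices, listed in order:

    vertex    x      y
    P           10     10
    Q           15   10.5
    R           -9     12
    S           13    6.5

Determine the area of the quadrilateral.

40

Apply the shoelace (surveyor's) formula: 2A = Σ (x_i·y_{i+1} − x_{i+1}·y_i), indices taken mod 4.
P→Q: (10)(10.5) − (15)(10) = -45
Q→R: (15)(12) − (-9)(10.5) = 274.5
R→S: (-9)(6.5) − (13)(12) = -214.5
S→P: (13)(10) − (10)(6.5) = 65
Σ = 80
Area = |Σ|/2 = 40.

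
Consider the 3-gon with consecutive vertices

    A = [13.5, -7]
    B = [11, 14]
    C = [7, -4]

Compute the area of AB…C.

64.5

Σ = (266) + (-142) + (5) = 129
Area = |Σ|/2 = 64.5.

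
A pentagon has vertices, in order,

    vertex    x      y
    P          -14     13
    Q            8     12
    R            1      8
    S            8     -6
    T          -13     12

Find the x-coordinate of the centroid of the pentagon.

Apply the surveyor's formula. First the cross-terms c_i = x_i·y_{i+1} − x_{i+1}·y_i:
  -272, 52, -70, 18, -1  ⇒  2A = -273, A = -136.5.
Then Σ (x_i + x_{i+1})·c_i = 1407, so x̄ = 1407 / (6·(-136.5)) = -67/39.

-67/39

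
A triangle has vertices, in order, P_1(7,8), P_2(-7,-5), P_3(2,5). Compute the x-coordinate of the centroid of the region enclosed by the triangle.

2/3

Apply the shoelace formula. First the cross-terms c_i = x_i·y_{i+1} − x_{i+1}·y_i:
  21, -25, -19  ⇒  2A = -23, A = -11.5.
Then Σ (x_i + x_{i+1})·c_i = -46, so x̄ = -46 / (6·(-11.5)) = 2/3.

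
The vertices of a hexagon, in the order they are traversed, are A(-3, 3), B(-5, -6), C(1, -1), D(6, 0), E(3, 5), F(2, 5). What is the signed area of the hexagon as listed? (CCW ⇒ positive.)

53

Σ = (33) + (11) + (6) + (30) + (5) + (21) = 106
Signed area = Σ/2 = 53 (positive ⇒ counter-clockwise traversal).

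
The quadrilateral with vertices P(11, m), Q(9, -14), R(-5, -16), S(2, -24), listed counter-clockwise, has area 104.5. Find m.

The doubled signed area Σ (x_i y_{i+1} − x_{i+1} y_i) is linear in m.
With m=0 it equals 48; the coefficient of m is -7 (from the two edges through P).
So -7·m + 48 = 2·104.5 = 209 ⇒ m = -23.

-23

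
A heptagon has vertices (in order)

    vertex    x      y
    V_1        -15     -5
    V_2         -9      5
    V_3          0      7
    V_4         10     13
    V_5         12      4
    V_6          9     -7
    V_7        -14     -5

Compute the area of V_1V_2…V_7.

318.5

Apply the shoelace (surveyor's) formula: 2A = Σ (x_i·y_{i+1} − x_{i+1}·y_i), indices taken mod 7.
V_1→V_2: (-15)(5) − (-9)(-5) = -120
V_2→V_3: (-9)(7) − (0)(5) = -63
V_3→V_4: (0)(13) − (10)(7) = -70
V_4→V_5: (10)(4) − (12)(13) = -116
V_5→V_6: (12)(-7) − (9)(4) = -120
V_6→V_7: (9)(-5) − (-14)(-7) = -143
V_7→V_1: (-14)(-5) − (-15)(-5) = -5
Σ = -637
Area = |Σ|/2 = 318.5.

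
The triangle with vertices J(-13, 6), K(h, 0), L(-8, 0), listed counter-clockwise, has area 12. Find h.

-12

The doubled signed area Σ (x_i y_{i+1} − x_{i+1} y_i) is linear in h.
With h=0 it equals -48; the coefficient of h is -6 (from the two edges through K).
So -6·h + -48 = 2·12 = 24 ⇒ h = -12.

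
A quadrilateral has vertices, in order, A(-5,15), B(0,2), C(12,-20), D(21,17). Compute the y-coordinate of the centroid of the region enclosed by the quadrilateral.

373/99

Apply the surveyor's formula. First the cross-terms c_i = x_i·y_{i+1} − x_{i+1}·y_i:
  -10, -24, 624, 400  ⇒  2A = 990, A = 495.
Then Σ (y_i + y_{i+1})·c_i = 11190, so ȳ = 11190 / (6·495) = 373/99.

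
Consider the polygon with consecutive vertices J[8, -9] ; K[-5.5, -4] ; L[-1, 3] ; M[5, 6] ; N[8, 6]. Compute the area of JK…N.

130.5

Apply the surveyor's formula: 2A = Σ (x_i·y_{i+1} − x_{i+1}·y_i), indices taken mod 5.
Σ = (-81.5) + (-20.5) + (-21) + (-18) + (-120) = -261
Area = |Σ|/2 = 130.5.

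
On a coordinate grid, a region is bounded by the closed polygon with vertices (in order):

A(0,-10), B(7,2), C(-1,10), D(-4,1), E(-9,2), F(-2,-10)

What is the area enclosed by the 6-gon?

148

Apply Gauss's area formula: 2A = Σ (x_i·y_{i+1} − x_{i+1}·y_i), indices taken mod 6.
Σ = (70) + (72) + (39) + (1) + (94) + (20) = 296
Area = |Σ|/2 = 148.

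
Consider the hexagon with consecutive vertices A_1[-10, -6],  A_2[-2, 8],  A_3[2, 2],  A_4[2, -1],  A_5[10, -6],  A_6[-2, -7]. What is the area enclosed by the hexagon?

Σ = (-92) + (-20) + (-6) + (-2) + (-82) + (-58) = -260
Area = |Σ|/2 = 130.

130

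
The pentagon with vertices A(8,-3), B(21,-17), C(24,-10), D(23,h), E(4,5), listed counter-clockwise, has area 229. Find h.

2

Write out the shoelace sum; only the two edges meeting at D involve h:
2·Area = [(24·h − 23·(-10)) + (23·5 − 4·h)] + 73
       = 20·h + 418 = 458
⇒ h = 2.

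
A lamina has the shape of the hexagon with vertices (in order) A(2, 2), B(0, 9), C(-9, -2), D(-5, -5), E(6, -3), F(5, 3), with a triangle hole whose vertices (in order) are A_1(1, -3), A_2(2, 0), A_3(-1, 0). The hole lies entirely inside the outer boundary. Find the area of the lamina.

103.5

Outer boundary:
A→B: (2)(9) − (0)(2) = 18
B→C: (0)(-2) − (-9)(9) = 81
C→D: (-9)(-5) − (-5)(-2) = 35
D→E: (-5)(-3) − (6)(-5) = 45
E→F: (6)(3) − (5)(-3) = 33
F→A: (5)(2) − (2)(3) = 4
Σ = 216
Area = |Σ|/2 = 108.
Hole:
Apply the surveyor's formula: 2A = Σ (x_i·y_{i+1} − x_{i+1}·y_i), indices taken mod 3.
Σ = (6) + (0) + (3) = 9
Area = |Σ|/2 = 4.5.
Net area = 108 − 4.5 = 103.5.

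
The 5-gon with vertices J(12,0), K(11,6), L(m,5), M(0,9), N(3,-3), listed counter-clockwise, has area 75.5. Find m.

5

Write out the shoelace sum; only the two edges meeting at L involve m:
2·Area = [(11·5 − m·6) + (m·9 − 0·5)] + 81
       = 3·m + 136 = 151
⇒ m = 5.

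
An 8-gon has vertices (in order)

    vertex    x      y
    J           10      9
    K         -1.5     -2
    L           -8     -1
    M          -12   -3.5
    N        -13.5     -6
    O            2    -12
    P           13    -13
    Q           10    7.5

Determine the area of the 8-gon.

Apply Gauss's area formula: 2A = Σ (x_i·y_{i+1} − x_{i+1}·y_i), indices taken mod 8.
Σ = (-6.5) + (-14.5) + (16) + (24.75) + (174) + (130) + (227.5) + (15) = 566.25
Area = |Σ|/2 = 283.125.

283.125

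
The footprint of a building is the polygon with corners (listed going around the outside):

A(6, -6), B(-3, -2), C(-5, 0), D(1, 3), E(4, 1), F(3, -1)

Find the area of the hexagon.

42.5

Apply the surveyor's formula: 2A = Σ (x_i·y_{i+1} − x_{i+1}·y_i), indices taken mod 6.
Cross-terms: -30, -10, -15, -11, -7, -12  ⇒  Σ = -85
Area = |Σ|/2 = 42.5.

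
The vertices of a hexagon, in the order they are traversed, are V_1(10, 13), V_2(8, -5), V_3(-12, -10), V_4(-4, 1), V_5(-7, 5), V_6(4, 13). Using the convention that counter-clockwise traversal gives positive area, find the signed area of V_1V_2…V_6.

Apply Gauss's area formula: 2A = Σ (x_i·y_{i+1} − x_{i+1}·y_i), indices taken mod 6.
Σ = (-154) + (-140) + (-52) + (-13) + (-111) + (-78) = -548
Signed area = Σ/2 = -274 (negative ⇒ clockwise traversal).

-274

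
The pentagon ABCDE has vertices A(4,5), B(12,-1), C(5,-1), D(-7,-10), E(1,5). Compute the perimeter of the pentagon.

52

|AB| = √((8)² + (-6)²) = √100 = 10
|BC| = √((-7)² + (0)²) = √49 = 7
|CD| = √((-12)² + (-9)²) = √225 = 15
|DE| = √((8)² + (15)²) = √289 = 17
|EA| = √((3)² + (0)²) = √9 = 3
Perimeter = 10 + 7 + 15 + 17 + 3 = 52.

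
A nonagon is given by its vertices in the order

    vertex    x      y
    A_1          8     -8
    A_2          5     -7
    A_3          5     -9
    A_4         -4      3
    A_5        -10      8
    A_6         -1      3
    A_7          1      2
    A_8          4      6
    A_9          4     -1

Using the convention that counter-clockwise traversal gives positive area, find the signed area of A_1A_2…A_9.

-65

Apply the shoelace (surveyor's) formula: 2A = Σ (x_i·y_{i+1} − x_{i+1}·y_i), indices taken mod 9.
Σ = (-16) + (-10) + (-21) + (-2) + (-22) + (-5) + (-2) + (-28) + (-24) = -130
Signed area = Σ/2 = -65 (negative ⇒ clockwise traversal).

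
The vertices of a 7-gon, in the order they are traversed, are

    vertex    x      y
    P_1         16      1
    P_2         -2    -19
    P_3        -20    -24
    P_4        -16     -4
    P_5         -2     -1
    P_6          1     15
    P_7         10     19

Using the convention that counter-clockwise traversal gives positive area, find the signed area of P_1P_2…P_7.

-692

Apply the surveyor's formula: 2A = Σ (x_i·y_{i+1} − x_{i+1}·y_i), indices taken mod 7.
Cross-terms: -302, -332, -304, 8, -29, -131, -294  ⇒  Σ = -1384
Signed area = Σ/2 = -692 (negative ⇒ clockwise traversal).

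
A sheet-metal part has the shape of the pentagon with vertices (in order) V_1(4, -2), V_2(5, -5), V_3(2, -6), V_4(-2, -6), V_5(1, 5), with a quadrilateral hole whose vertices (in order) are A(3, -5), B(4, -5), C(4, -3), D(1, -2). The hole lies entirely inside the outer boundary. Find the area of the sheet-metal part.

Outer boundary:
Apply the shoelace (surveyor's) formula: 2A = Σ (x_i·y_{i+1} − x_{i+1}·y_i), indices taken mod 5.
Σ = (-10) + (-20) + (-24) + (-4) + (-22) = -80
Area = |Σ|/2 = 40.
Hole:
Apply the shoelace (surveyor's) formula: 2A = Σ (x_i·y_{i+1} − x_{i+1}·y_i), indices taken mod 4.
Cross-terms: 5, 8, -5, 1  ⇒  Σ = 9
Area = |Σ|/2 = 4.5.
Net area = 40 − 4.5 = 35.5.

35.5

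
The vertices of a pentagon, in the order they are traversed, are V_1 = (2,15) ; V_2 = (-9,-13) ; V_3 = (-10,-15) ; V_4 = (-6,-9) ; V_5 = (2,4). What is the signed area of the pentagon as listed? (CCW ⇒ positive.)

65

V_1→V_2: (2)(-13) − (-9)(15) = 109
V_2→V_3: (-9)(-15) − (-10)(-13) = 5
V_3→V_4: (-10)(-9) − (-6)(-15) = 0
V_4→V_5: (-6)(4) − (2)(-9) = -6
V_5→V_1: (2)(15) − (2)(4) = 22
Σ = 130
Signed area = Σ/2 = 65 (positive ⇒ counter-clockwise traversal).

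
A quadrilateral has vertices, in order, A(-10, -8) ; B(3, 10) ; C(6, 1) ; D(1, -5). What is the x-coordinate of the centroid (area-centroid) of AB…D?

-18/37

Apply the shoelace formula. First the cross-terms c_i = x_i·y_{i+1} − x_{i+1}·y_i:
  -76, -57, -31, -58  ⇒  2A = -222, A = -111.
Then Σ (x_i + x_{i+1})·c_i = 324, so x̄ = 324 / (6·(-111)) = -18/37.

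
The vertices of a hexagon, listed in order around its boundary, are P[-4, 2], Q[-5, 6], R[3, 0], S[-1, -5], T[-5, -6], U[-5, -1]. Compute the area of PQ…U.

52.5

Apply the shoelace formula: 2A = Σ (x_i·y_{i+1} − x_{i+1}·y_i), indices taken mod 6.
Σ = (-14) + (-18) + (-15) + (-19) + (-25) + (-14) = -105
Area = |Σ|/2 = 52.5.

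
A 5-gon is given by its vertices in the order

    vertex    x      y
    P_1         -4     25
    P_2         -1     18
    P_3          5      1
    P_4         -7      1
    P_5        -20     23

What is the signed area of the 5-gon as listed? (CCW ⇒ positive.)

Apply the shoelace formula: 2A = Σ (x_i·y_{i+1} − x_{i+1}·y_i), indices taken mod 5.
Σ = (-47) + (-91) + (12) + (-141) + (-408) = -675
Signed area = Σ/2 = -337.5 (negative ⇒ clockwise traversal).

-337.5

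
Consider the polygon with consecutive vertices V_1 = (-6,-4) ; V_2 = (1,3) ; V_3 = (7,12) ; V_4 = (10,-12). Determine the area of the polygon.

Apply the shoelace (surveyor's) formula: 2A = Σ (x_i·y_{i+1} − x_{i+1}·y_i), indices taken mod 4.
Σ = (-14) + (-9) + (-204) + (-112) = -339
Area = |Σ|/2 = 169.5.

169.5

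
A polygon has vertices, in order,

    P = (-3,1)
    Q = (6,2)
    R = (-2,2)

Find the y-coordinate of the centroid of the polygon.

Apply the surveyor's formula. First the cross-terms c_i = x_i·y_{i+1} − x_{i+1}·y_i:
  -12, 16, 4  ⇒  2A = 8, A = 4.
Then Σ (y_i + y_{i+1})·c_i = 40, so ȳ = 40 / (6·4) = 5/3.

5/3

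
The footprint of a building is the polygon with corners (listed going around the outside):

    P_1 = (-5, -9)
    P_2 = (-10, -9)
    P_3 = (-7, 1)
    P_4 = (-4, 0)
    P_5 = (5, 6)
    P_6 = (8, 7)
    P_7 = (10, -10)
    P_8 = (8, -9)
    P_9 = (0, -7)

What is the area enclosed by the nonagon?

201

Σ = (-45) + (-73) + (4) + (-24) + (-13) + (-150) + (-10) + (-56) + (-35) = -402
Area = |Σ|/2 = 201.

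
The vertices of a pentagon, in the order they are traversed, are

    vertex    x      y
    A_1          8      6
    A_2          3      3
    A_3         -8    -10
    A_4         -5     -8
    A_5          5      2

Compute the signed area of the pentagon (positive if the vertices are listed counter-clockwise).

29

Σ = (6) + (-6) + (14) + (30) + (14) = 58
Signed area = Σ/2 = 29 (positive ⇒ counter-clockwise traversal).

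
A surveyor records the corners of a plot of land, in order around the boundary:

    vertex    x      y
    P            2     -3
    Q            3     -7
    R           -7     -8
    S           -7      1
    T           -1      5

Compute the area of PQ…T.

Apply the shoelace formula: 2A = Σ (x_i·y_{i+1} − x_{i+1}·y_i), indices taken mod 5.
P→Q: (2)(-7) − (3)(-3) = -5
Q→R: (3)(-8) − (-7)(-7) = -73
R→S: (-7)(1) − (-7)(-8) = -63
S→T: (-7)(5) − (-1)(1) = -34
T→P: (-1)(-3) − (2)(5) = -7
Σ = -182
Area = |Σ|/2 = 91.

91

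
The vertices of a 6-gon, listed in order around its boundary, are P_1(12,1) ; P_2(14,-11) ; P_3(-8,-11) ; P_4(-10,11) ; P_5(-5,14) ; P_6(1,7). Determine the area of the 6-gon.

401.5

Apply Gauss's area formula: 2A = Σ (x_i·y_{i+1} − x_{i+1}·y_i), indices taken mod 6.
P_1→P_2: (12)(-11) − (14)(1) = -146
P_2→P_3: (14)(-11) − (-8)(-11) = -242
P_3→P_4: (-8)(11) − (-10)(-11) = -198
P_4→P_5: (-10)(14) − (-5)(11) = -85
P_5→P_6: (-5)(7) − (1)(14) = -49
P_6→P_1: (1)(1) − (12)(7) = -83
Σ = -803
Area = |Σ|/2 = 401.5.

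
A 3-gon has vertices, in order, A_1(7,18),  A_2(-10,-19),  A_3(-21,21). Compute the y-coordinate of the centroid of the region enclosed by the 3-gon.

Apply Gauss's area formula. First the cross-terms c_i = x_i·y_{i+1} − x_{i+1}·y_i:
  47, -609, -525  ⇒  2A = -1087, A = -543.5.
Then Σ (y_i + y_{i+1})·c_i = -21740, so ȳ = -21740 / (6·(-543.5)) = 20/3.

20/3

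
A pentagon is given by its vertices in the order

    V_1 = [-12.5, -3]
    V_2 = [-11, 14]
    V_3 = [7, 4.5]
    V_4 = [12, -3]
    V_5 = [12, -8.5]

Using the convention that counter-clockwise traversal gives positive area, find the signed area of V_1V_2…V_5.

Σ = (-208) + (-147.5) + (-75) + (-66) + (-142.25) = -638.75
Signed area = Σ/2 = -319.375 (negative ⇒ clockwise traversal).

-319.375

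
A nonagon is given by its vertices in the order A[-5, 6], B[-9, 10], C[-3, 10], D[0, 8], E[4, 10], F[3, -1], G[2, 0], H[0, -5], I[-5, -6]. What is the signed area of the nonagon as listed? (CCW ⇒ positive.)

Σ = (4) + (-60) + (-24) + (-32) + (-34) + (2) + (-10) + (-25) + (-60) = -239
Signed area = Σ/2 = -119.5 (negative ⇒ clockwise traversal).

-119.5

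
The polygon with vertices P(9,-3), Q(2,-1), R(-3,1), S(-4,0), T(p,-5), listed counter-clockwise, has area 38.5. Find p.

-4

The doubled signed area Σ (x_i y_{i+1} − x_{i+1} y_i) is linear in p.
With p=0 it equals 65; the coefficient of p is -3 (from the two edges through T).
So -3·p + 65 = 2·38.5 = 77 ⇒ p = -4.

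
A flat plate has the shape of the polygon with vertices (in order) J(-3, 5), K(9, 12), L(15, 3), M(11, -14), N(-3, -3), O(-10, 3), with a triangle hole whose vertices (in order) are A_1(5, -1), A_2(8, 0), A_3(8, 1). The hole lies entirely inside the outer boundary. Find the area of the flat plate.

Outer boundary:
Apply Gauss's area formula: 2A = Σ (x_i·y_{i+1} − x_{i+1}·y_i), indices taken mod 6.
J→K: (-3)(12) − (9)(5) = -81
K→L: (9)(3) − (15)(12) = -153
L→M: (15)(-14) − (11)(3) = -243
M→N: (11)(-3) − (-3)(-14) = -75
N→O: (-3)(3) − (-10)(-3) = -39
O→J: (-10)(5) − (-3)(3) = -41
Σ = -632
Area = |Σ|/2 = 316.
Hole:
Σ = (8) + (8) + (-13) = 3
Area = |Σ|/2 = 1.5.
Net area = 316 − 1.5 = 314.5.

314.5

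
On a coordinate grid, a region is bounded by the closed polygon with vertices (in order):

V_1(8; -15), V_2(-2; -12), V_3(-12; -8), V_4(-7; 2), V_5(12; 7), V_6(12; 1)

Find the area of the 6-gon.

Apply Gauss's area formula: 2A = Σ (x_i·y_{i+1} − x_{i+1}·y_i), indices taken mod 6.
Σ = (-126) + (-128) + (-80) + (-73) + (-72) + (-188) = -667
Area = |Σ|/2 = 333.5.

333.5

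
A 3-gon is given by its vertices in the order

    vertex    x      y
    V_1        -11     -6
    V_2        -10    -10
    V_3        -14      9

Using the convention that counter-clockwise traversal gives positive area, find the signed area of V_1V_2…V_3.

Apply the shoelace (surveyor's) formula: 2A = Σ (x_i·y_{i+1} − x_{i+1}·y_i), indices taken mod 3.
V_1→V_2: (-11)(-10) − (-10)(-6) = 50
V_2→V_3: (-10)(9) − (-14)(-10) = -230
V_3→V_1: (-14)(-6) − (-11)(9) = 183
Σ = 3
Signed area = Σ/2 = 1.5 (positive ⇒ counter-clockwise traversal).

1.5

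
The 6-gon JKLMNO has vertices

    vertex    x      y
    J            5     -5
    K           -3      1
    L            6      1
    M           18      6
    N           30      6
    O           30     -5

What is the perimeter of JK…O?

80

|JK| = √((-8)² + (6)²) = √100 = 10
|KL| = √((9)² + (0)²) = √81 = 9
|LM| = √((12)² + (5)²) = √169 = 13
|MN| = √((12)² + (0)²) = √144 = 12
|NO| = √((0)² + (-11)²) = √121 = 11
|OJ| = √((-25)² + (0)²) = √625 = 25
Perimeter = 10 + 9 + 13 + 12 + 11 + 25 = 80.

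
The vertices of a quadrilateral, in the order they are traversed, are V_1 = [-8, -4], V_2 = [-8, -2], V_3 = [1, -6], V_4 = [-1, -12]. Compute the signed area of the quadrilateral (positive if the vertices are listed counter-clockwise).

Cross-terms: -16, 50, -18, -92  ⇒  Σ = -76
Signed area = Σ/2 = -38 (negative ⇒ clockwise traversal).

-38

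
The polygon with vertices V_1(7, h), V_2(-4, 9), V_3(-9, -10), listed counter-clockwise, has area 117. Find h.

Write out the shoelace sum; only the two edges meeting at V_1 involve h:
2·Area = [((-9)·h − 7·(-10)) + (7·9 − (-4)·h)] + 121
       = -5·h + 254 = 234
⇒ h = 4.

4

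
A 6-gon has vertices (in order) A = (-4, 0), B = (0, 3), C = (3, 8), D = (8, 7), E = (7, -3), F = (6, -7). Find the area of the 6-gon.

Σ = (-12) + (-9) + (-43) + (-73) + (-31) + (-28) = -196
Area = |Σ|/2 = 98.

98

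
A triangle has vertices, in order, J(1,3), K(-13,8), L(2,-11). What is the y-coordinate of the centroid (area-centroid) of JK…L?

Apply the shoelace (surveyor's) formula. First the cross-terms c_i = x_i·y_{i+1} − x_{i+1}·y_i:
  47, 127, 17  ⇒  2A = 191, A = 95.5.
Then Σ (y_i + y_{i+1})·c_i = 0, so ȳ = 0 / (6·95.5) = 0.

0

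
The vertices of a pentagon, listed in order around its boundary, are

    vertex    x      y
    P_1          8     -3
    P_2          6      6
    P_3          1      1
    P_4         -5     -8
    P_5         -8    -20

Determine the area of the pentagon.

141.5

Apply the shoelace (surveyor's) formula: 2A = Σ (x_i·y_{i+1} − x_{i+1}·y_i), indices taken mod 5.
Σ = (66) + (0) + (-3) + (36) + (184) = 283
Area = |Σ|/2 = 141.5.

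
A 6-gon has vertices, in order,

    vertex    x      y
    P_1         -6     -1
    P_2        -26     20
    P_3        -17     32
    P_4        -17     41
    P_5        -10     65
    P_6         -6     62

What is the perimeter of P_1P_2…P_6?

146

|P_1P_2| = √((-20)² + (21)²) = √841 = 29
|P_2P_3| = √((9)² + (12)²) = √225 = 15
|P_3P_4| = √((0)² + (9)²) = √81 = 9
|P_4P_5| = √((7)² + (24)²) = √625 = 25
|P_5P_6| = √((4)² + (-3)²) = √25 = 5
|P_6P_1| = √((0)² + (-63)²) = √3969 = 63
Perimeter = 29 + 15 + 9 + 25 + 5 + 63 = 146.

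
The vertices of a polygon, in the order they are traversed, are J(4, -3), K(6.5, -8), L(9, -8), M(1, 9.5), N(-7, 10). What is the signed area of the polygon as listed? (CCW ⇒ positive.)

Apply the shoelace (surveyor's) formula: 2A = Σ (x_i·y_{i+1} − x_{i+1}·y_i), indices taken mod 5.
Σ = (-12.5) + (20) + (93.5) + (76.5) + (-19) = 158.5
Signed area = Σ/2 = 79.25 (positive ⇒ counter-clockwise traversal).

79.25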